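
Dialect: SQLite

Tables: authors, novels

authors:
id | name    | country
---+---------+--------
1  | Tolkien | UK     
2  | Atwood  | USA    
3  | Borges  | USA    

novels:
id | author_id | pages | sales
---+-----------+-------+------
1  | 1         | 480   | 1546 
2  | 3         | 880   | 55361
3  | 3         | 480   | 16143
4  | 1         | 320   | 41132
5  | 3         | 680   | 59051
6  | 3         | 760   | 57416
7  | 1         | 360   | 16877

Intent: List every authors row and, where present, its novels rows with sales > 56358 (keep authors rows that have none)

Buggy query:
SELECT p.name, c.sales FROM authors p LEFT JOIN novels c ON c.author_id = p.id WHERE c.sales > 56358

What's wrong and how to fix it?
Bug: A WHERE condition on the right-hand table after LEFT JOIN drops unmatched parents

Fix: Put 'c.sales > 56358' in the JOIN's ON clause instead of WHERE

Corrected query:
SELECT p.name, c.sales FROM authors p LEFT JOIN novels c ON c.author_id = p.id AND c.sales > 56358

Result:
name    | sales
--------+------
Tolkien | NULL 
Atwood  | NULL 
Borges  | 57416
Borges  | 59051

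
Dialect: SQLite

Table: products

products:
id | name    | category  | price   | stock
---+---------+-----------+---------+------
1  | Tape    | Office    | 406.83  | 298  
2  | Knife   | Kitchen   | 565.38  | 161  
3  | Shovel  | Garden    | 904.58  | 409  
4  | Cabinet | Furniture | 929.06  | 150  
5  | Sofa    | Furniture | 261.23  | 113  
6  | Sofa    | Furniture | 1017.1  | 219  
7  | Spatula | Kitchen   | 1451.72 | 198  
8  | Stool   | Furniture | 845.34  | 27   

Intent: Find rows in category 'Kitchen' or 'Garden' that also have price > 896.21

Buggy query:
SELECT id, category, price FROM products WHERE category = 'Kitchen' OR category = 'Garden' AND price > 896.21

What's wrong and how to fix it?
Bug: AND binds tighter than OR, so this parses as category = 'Kitchen' OR (category = 'Garden' AND price > 896.21)

Fix: Group the OR with parentheses (or use IN), then AND the threshold

Corrected query:
SELECT id, category, price FROM products WHERE (category = 'Kitchen' OR category = 'Garden') AND price > 896.21

Result:
id | category | price  
---+----------+--------
3  | Garden   | 904.58 
7  | Kitchen  | 1451.72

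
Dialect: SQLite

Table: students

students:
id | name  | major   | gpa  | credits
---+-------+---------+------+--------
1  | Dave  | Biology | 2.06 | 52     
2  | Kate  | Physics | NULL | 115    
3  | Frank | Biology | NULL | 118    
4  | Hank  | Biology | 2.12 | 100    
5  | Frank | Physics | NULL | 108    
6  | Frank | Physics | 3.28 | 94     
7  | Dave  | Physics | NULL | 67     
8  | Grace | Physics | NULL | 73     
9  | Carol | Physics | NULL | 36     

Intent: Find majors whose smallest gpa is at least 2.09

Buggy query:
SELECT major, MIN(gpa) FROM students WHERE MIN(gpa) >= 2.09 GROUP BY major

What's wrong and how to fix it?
Bug: Aggregates like MIN are computed per group after WHERE runs

Fix: Use HAVING for the per-group MIN condition

Corrected query:
SELECT major, MIN(gpa) FROM students GROUP BY major HAVING MIN(gpa) >= 2.09

Result:
major   | MIN(gpa)
--------+---------
Physics | 3.28    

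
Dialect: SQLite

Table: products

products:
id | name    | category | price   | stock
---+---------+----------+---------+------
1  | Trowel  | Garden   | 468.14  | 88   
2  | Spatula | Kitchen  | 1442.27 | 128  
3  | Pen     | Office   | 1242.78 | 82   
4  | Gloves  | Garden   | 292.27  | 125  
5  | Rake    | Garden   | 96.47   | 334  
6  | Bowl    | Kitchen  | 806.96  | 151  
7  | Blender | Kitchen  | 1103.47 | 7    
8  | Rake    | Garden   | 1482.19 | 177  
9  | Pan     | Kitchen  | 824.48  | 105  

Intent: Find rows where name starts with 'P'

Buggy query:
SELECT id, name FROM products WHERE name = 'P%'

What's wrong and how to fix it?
Bug: '=' compares the literal string including the % character; pattern matching needs LIKE

Fix: Replace '=' with LIKE so 'P%' is treated as a pattern

Corrected query:
SELECT id, name FROM products WHERE name LIKE 'P%'

Result:
id | name
---+-----
3  | Pen 
9  | Pan 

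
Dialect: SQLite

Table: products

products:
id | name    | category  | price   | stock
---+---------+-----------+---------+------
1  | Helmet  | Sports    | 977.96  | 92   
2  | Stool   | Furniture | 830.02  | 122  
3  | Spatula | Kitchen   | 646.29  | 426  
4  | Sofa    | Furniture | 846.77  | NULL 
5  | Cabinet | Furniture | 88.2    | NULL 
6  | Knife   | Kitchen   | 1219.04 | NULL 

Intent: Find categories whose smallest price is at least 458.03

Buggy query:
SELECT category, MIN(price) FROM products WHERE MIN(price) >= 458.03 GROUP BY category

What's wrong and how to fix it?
Bug: Aggregates like MIN are computed per group after WHERE runs

Fix: Use HAVING for the per-group MIN condition

Corrected query:
SELECT category, MIN(price) FROM products GROUP BY category HAVING MIN(price) >= 458.03

Result:
category | MIN(price)
---------+-----------
Kitchen  | 646.29    
Sports   | 977.96    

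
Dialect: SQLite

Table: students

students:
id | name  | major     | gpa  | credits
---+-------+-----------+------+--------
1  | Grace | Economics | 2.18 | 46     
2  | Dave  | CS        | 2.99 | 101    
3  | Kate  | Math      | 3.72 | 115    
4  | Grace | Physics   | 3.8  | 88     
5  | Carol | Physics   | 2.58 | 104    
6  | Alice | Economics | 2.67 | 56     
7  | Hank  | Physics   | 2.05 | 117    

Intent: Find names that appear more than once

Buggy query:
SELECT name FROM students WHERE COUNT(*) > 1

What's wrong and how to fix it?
Bug: COUNT(*) is an aggregate and cannot be used in WHERE

Fix: Group first, then use HAVING for the count condition

Corrected query:
SELECT name FROM students GROUP BY name HAVING COUNT(*) > 1

Result:
name 
-----
Grace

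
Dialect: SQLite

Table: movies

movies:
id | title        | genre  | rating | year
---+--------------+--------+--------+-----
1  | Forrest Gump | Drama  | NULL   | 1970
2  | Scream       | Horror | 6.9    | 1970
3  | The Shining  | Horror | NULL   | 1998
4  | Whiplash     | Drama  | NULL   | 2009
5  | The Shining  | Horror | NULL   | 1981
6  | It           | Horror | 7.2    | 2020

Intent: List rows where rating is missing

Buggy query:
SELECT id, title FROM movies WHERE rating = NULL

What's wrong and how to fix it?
Bug: Comparing to NULL with '=' never matches; NULL = NULL is unknown, not true

Fix: Use IS NULL to test for NULL

Corrected query:
SELECT id, title FROM movies WHERE rating IS NULL

Result:
id | title       
---+-------------
1  | Forrest Gump
3  | The Shining 
4  | Whiplash    
5  | The Shining 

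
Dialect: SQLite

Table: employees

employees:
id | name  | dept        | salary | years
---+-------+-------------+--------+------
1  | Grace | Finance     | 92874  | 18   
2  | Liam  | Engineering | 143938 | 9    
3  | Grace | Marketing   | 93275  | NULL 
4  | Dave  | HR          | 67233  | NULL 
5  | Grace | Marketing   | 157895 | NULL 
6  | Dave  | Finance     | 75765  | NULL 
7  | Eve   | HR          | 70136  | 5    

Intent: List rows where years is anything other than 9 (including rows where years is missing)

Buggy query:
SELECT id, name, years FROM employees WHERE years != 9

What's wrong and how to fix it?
Bug: Inequality against NULL is unknown, not true; rows with NULL are dropped

Fix: Handle NULL separately with IS NULL alongside the inequality

Corrected query:
SELECT id, name, years FROM employees WHERE years != 9 OR years IS NULL

Result:
id | name  | years
---+-------+------
1  | Grace | 18   
3  | Grace | NULL 
4  | Dave  | NULL 
5  | Grace | NULL 
6  | Dave  | NULL 
7  | Eve   | 5    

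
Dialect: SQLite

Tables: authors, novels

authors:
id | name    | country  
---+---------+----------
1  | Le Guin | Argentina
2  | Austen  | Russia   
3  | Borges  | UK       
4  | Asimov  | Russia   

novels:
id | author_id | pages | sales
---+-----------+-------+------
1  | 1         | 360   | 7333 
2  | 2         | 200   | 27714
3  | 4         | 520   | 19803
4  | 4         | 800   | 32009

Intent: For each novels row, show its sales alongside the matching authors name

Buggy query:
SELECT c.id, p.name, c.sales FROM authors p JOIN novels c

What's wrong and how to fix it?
Bug: JOIN with no ON clause produces a cartesian product; every novels row pairs with every authors row

Fix: Specify the join condition linking the foreign key to the parent id

Corrected query:
SELECT c.id, p.name, c.sales FROM authors p JOIN novels c ON c.author_id = p.id

Result:
id | name    | sales
---+---------+------
1  | Le Guin | 7333 
2  | Austen  | 27714
3  | Asimov  | 19803
4  | Asimov  | 32009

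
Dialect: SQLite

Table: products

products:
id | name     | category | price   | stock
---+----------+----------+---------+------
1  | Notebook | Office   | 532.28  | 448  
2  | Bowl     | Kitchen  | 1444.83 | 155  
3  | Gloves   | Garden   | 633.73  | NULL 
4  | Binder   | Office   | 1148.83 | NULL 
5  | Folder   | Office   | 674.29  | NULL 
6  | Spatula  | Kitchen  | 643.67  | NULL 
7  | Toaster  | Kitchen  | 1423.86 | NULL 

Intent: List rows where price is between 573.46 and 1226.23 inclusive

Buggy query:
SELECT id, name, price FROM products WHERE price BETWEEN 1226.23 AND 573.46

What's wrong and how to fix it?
Bug: The bounds are reversed; BETWEEN a AND b requires a <= b to match anything

Fix: Swap the bounds so the smaller value comes first

Corrected query:
SELECT id, name, price FROM products WHERE price BETWEEN 573.46 AND 1226.23

Result:
id | name    | price  
---+---------+--------
3  | Gloves  | 633.73 
4  | Binder  | 1148.83
5  | Folder  | 674.29 
6  | Spatula | 643.67 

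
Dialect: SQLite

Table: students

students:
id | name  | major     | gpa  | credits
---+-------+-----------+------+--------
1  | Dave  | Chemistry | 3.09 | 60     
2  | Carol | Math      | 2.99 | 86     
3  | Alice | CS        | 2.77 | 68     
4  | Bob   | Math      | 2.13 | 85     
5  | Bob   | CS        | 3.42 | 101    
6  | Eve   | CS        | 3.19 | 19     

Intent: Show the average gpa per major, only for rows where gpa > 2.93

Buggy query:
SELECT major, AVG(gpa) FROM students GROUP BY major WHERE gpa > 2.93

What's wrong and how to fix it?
Bug: Row-level WHERE must come before GROUP BY in the clause order

Fix: Move the WHERE clause before GROUP BY

Corrected query:
SELECT major, AVG(gpa) FROM students WHERE gpa > 2.93 GROUP BY major

Result:
major     | AVG(gpa)
----------+---------
CS        | 3.305   
Chemistry | 3.09    
Math      | 2.99    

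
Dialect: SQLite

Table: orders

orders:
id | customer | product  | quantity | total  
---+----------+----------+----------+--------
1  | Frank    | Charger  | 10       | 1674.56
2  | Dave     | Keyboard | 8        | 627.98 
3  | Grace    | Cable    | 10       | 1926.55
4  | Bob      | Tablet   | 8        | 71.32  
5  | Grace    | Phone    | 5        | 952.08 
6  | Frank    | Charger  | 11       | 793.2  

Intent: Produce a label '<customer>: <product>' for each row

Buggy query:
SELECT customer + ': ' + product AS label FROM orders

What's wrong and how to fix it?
Bug: '+' is numeric addition; on text columns SQLite converts them to 0 instead of concatenating

Fix: Replace + with || to concatenate text

Corrected query:
SELECT customer || ': ' || product AS label FROM orders

Result:
label         
--------------
Frank: Charger
Dave: Keyboard
Grace: Cable  
Bob: Tablet   
Grace: Phone  
Frank: Charger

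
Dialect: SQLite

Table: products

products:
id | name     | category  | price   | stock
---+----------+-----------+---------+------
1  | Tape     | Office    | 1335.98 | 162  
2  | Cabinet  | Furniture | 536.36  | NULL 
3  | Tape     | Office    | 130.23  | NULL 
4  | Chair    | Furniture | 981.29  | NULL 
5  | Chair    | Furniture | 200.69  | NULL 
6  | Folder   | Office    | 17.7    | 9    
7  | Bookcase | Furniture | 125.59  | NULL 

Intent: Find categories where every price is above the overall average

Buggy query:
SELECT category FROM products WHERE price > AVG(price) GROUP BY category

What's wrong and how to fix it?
Bug: WHERE evaluates per row before aggregation, so AVG() is unavailable

Fix: Use a subquery for AVG and a HAVING MIN(...) filter so the condition holds for every row in the group

Corrected query:
SELECT category FROM products GROUP BY category HAVING MIN(price) > (SELECT AVG(price) FROM products)

Result:
(no rows)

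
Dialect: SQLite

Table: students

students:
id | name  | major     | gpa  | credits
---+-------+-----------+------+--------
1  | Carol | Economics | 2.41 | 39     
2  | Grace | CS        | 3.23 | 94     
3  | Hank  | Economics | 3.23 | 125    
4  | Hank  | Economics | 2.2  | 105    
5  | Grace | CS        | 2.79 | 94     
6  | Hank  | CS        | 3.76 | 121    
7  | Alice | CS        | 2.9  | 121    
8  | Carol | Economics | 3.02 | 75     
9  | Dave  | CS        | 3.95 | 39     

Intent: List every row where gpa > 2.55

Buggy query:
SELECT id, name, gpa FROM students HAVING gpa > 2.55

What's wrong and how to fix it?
Bug: HAVING filters the output of aggregation, but this query has no GROUP BY and no aggregate functions, so SQLite rejects it (HAVING clause on a non-aggregate query); the condition here is per row

Fix: Replace HAVING with WHERE since the condition applies to individual rows

Corrected query:
SELECT id, name, gpa FROM students WHERE gpa > 2.55

Result:
id | name  | gpa 
---+-------+-----
2  | Grace | 3.23
3  | Hank  | 3.23
5  | Grace | 2.79
6  | Hank  | 3.76
7  | Alice | 2.9 
8  | Carol | 3.02
9  | Dave  | 3.95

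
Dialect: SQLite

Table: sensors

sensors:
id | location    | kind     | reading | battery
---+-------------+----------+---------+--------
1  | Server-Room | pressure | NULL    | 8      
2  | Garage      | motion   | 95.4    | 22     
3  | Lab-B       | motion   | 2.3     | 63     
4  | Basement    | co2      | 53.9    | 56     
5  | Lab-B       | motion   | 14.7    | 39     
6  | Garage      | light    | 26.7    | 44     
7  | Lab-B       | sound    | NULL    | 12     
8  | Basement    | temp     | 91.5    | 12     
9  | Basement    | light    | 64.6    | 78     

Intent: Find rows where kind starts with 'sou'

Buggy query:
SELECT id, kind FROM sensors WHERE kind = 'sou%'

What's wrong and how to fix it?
Bug: '=' compares the literal string including the % character; pattern matching needs LIKE

Fix: Replace '=' with LIKE so 'sou%' is treated as a pattern

Corrected query:
SELECT id, kind FROM sensors WHERE kind LIKE 'sou%'

Result:
id | kind 
---+------
7  | sound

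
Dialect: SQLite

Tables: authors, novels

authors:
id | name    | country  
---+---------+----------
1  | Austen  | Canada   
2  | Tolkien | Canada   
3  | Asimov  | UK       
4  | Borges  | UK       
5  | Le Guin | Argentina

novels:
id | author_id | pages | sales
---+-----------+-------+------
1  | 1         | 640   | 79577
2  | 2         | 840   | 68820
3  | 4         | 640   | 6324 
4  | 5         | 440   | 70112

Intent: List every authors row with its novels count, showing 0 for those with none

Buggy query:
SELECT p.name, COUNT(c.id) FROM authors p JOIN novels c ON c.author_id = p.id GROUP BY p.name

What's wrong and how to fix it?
Bug: An inner join excludes parents with zero children

Fix: Switch to LEFT JOIN to retain unmatched parent rows

Corrected query:
SELECT p.name, COUNT(c.id) FROM authors p LEFT JOIN novels c ON c.author_id = p.id GROUP BY p.name

Result:
name    | COUNT(c.id)
--------+------------
Asimov  | 0          
Austen  | 1          
Borges  | 1          
Le Guin | 1          
Tolkien | 1          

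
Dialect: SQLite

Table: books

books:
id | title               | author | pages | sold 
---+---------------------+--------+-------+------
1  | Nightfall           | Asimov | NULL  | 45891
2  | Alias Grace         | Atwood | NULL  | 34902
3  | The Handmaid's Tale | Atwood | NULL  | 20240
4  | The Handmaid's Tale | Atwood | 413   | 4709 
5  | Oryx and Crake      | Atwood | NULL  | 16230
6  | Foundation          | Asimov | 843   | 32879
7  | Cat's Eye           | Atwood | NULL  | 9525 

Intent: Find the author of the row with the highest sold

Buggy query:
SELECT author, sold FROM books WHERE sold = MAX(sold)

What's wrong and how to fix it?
Bug: WHERE is evaluated per row; an aggregate over the whole table isn't defined there

Fix: Wrap MAX in a scalar subquery so WHERE compares against a single value

Corrected query:
SELECT author, sold FROM books WHERE sold = (SELECT MAX(sold) FROM books)

Result:
author | sold 
-------+------
Asimov | 45891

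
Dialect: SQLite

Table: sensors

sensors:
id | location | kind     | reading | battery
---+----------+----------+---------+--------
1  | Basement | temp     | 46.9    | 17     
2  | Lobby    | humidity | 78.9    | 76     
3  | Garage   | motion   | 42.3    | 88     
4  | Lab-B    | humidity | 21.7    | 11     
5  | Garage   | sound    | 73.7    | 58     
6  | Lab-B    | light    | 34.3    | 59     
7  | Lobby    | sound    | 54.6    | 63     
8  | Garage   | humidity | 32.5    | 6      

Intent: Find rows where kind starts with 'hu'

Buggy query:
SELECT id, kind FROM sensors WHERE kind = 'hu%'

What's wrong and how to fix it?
Bug: Wildcards only work with LIKE; '=' treats '%' as a literal character

Fix: Use LIKE for wildcard pattern matching

Corrected query:
SELECT id, kind FROM sensors WHERE kind LIKE 'hu%'

Result:
id | kind    
---+---------
2  | humidity
4  | humidity
8  | humidity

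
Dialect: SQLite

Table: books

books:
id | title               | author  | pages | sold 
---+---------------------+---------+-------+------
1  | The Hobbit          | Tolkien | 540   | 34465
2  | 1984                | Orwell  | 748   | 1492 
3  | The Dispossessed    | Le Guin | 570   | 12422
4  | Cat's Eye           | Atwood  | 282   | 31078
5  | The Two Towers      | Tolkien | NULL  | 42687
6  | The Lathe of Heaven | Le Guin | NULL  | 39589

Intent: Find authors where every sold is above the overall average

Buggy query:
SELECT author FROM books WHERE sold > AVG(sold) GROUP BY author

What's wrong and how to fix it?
Bug: WHERE evaluates per row before aggregation, so AVG() is unavailable

Fix: Use a subquery for AVG and a HAVING MIN(...) filter so the condition holds for every row in the group

Corrected query:
SELECT author FROM books GROUP BY author HAVING MIN(sold) > (SELECT AVG(sold) FROM books)

Result:
author 
-------
Atwood 
Tolkien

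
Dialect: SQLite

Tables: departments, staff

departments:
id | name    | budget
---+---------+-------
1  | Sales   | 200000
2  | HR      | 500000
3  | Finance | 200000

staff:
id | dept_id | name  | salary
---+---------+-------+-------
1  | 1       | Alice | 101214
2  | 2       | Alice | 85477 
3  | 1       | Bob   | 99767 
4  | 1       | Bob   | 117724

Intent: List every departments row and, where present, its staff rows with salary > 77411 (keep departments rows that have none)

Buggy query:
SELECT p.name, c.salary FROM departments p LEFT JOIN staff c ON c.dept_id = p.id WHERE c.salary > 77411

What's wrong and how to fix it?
Bug: Filtering c.salary in WHERE discards the NULL rows produced by LEFT JOIN, turning it into an inner join

Fix: Move the right-table condition into the ON clause so unmatched parents are kept

Corrected query:
SELECT p.name, c.salary FROM departments p LEFT JOIN staff c ON c.dept_id = p.id AND c.salary > 77411

Result:
name    | salary
--------+-------
Sales   | 99767 
Sales   | 101214
Sales   | 117724
HR      | 85477 
Finance | NULL  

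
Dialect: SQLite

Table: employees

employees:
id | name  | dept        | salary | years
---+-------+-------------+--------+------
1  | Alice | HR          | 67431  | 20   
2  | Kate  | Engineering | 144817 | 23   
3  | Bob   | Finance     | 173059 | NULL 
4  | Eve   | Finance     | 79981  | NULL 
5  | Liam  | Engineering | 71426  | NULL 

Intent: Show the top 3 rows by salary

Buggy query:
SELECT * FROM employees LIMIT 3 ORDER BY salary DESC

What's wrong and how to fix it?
Bug: LIMIT must come after ORDER BY

Fix: Swap the clauses: ORDER BY first, then LIMIT

Corrected query:
SELECT * FROM employees ORDER BY salary DESC LIMIT 3

Result:
id | name | dept        | salary | years
---+------+-------------+--------+------
3  | Bob  | Finance     | 173059 | NULL 
2  | Kate | Engineering | 144817 | 23   
4  | Eve  | Finance     | 79981  | NULL 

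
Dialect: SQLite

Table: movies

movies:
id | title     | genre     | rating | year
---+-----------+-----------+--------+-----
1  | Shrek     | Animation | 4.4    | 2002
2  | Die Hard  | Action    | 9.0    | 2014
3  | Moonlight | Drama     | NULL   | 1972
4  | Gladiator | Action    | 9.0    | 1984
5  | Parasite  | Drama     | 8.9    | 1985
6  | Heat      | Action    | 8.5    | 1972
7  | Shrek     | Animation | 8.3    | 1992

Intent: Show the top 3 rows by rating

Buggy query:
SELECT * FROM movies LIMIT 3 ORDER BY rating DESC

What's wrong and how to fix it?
Bug: LIMIT must come after ORDER BY

Fix: Swap the clauses: ORDER BY first, then LIMIT

Corrected query:
SELECT * FROM movies ORDER BY rating DESC LIMIT 3

Result:
id | title     | genre  | rating | year
---+-----------+--------+--------+-----
2  | Die Hard  | Action | 9      | 2014
4  | Gladiator | Action | 9      | 1984
5  | Parasite  | Drama  | 8.9    | 1985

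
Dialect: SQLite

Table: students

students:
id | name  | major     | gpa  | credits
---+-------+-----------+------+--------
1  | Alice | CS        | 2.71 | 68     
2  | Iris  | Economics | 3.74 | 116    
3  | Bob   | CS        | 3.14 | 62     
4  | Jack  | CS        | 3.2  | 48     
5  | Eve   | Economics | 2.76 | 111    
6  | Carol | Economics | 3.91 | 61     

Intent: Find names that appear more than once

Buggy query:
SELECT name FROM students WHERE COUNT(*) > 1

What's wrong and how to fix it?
Bug: WHERE can't reference COUNT(*); aggregates are computed after WHERE

Fix: Group first, then use HAVING for the count condition

Corrected query:
SELECT name FROM students GROUP BY name HAVING COUNT(*) > 1

Result:
(no rows)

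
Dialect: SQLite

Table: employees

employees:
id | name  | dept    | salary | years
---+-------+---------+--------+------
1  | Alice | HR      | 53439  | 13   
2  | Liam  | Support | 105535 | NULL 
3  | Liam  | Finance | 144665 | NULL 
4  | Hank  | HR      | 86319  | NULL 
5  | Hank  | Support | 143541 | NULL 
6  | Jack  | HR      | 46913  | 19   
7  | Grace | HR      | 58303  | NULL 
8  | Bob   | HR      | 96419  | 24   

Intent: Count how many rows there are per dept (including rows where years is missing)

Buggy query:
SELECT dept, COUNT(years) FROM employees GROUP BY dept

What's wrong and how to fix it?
Bug: COUNT(column) counts non-NULL values only; rows with NULL years aren't counted

Fix: Replace COUNT(years) with COUNT(*)

Corrected query:
SELECT dept, COUNT(*) FROM employees GROUP BY dept

Result:
dept    | COUNT(*)
--------+---------
Finance | 1       
HR      | 5       
Support | 2       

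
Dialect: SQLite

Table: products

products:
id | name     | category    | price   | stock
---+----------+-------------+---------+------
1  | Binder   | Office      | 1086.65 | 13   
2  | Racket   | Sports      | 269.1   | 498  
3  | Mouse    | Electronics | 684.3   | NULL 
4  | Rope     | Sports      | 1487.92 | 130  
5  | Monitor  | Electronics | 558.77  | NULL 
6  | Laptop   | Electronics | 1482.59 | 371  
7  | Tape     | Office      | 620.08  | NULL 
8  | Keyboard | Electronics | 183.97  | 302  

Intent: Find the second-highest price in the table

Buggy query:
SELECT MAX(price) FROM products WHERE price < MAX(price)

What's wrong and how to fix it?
Bug: The inner MAX is an aggregate inside WHERE, which is not allowed

Fix: Compute the overall MAX in a subquery, then take MAX of rows below it

Corrected query:
SELECT MAX(price) FROM products WHERE price < (SELECT MAX(price) FROM products)

Result:
MAX(price)
----------
1482.59   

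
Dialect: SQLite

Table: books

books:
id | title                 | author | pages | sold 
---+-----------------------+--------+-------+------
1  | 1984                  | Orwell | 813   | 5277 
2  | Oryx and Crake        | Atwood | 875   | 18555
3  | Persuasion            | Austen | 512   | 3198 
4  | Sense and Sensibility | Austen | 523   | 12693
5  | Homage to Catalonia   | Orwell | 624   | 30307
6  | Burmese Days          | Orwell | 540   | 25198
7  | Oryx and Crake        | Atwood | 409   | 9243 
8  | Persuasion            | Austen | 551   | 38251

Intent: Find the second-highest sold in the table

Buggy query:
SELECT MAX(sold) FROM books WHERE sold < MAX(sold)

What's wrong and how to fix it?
Bug: The inner MAX is an aggregate inside WHERE, which is not allowed

Fix: Compute the overall MAX in a subquery, then take MAX of rows below it

Corrected query:
SELECT MAX(sold) FROM books WHERE sold < (SELECT MAX(sold) FROM books)

Result:
MAX(sold)
---------
30307    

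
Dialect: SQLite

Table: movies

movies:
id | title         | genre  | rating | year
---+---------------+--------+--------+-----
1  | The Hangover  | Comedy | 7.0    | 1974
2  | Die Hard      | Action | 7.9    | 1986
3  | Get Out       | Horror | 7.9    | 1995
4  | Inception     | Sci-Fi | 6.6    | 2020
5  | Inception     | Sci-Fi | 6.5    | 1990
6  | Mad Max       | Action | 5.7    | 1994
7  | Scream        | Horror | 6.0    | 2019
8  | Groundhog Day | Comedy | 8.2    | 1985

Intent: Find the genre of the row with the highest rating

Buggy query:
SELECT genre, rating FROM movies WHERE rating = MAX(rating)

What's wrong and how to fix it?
Bug: MAX(rating) is an aggregate and cannot be used directly in WHERE

Fix: Use a subquery: WHERE rating = (SELECT MAX(rating) FROM movies)

Corrected query:
SELECT genre, rating FROM movies WHERE rating = (SELECT MAX(rating) FROM movies)

Result:
genre  | rating
-------+-------
Comedy | 8.2   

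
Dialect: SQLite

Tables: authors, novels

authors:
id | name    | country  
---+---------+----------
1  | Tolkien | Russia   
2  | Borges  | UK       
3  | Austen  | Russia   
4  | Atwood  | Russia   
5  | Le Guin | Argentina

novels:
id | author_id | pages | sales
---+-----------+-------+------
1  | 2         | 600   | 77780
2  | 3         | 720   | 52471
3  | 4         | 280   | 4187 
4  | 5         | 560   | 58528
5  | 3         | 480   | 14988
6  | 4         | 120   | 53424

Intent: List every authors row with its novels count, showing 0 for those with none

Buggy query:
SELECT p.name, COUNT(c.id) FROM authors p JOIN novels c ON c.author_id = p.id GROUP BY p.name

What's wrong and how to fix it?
Bug: INNER JOIN drops authors rows that have no matching novels rows

Fix: Use LEFT JOIN so parents without children still appear (COUNT(c.id) gives 0)

Corrected query:
SELECT p.name, COUNT(c.id) FROM authors p LEFT JOIN novels c ON c.author_id = p.id GROUP BY p.name

Result:
name    | COUNT(c.id)
--------+------------
Atwood  | 2          
Austen  | 2          
Borges  | 1          
Le Guin | 1          
Tolkien | 0          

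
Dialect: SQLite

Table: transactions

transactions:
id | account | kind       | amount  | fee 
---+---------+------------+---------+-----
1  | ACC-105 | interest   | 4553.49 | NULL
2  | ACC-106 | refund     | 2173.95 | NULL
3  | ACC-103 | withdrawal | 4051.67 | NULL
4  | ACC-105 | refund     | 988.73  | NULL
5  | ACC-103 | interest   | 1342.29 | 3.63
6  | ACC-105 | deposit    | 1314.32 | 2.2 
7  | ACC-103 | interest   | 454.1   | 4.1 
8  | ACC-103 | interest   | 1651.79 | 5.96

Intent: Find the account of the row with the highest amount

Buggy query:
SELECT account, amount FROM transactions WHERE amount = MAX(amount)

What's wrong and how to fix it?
Bug: WHERE is evaluated per row; an aggregate over the whole table isn't defined there

Fix: Wrap MAX in a scalar subquery so WHERE compares against a single value

Corrected query:
SELECT account, amount FROM transactions WHERE amount = (SELECT MAX(amount) FROM transactions)

Result:
account | amount 
--------+--------
ACC-105 | 4553.49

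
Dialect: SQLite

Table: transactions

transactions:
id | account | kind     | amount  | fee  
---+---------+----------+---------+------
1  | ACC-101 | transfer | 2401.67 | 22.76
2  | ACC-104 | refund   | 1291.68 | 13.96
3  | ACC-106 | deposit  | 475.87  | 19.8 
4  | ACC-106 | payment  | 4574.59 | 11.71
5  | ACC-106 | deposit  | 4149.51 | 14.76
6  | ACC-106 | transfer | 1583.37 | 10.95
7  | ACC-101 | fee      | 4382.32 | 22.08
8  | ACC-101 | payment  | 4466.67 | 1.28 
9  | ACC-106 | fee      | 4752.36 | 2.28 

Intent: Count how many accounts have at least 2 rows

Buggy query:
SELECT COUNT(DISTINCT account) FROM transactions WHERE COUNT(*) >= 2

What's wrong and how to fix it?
Bug: COUNT(*) cannot appear in WHERE; the per-group count doesn't exist yet

Fix: Use a subquery that GROUPs and filters with HAVING, then count its rows

Corrected query:
SELECT COUNT(*) FROM (SELECT account FROM transactions GROUP BY account HAVING COUNT(*) >= 2)

Result:
COUNT(*)
--------
2       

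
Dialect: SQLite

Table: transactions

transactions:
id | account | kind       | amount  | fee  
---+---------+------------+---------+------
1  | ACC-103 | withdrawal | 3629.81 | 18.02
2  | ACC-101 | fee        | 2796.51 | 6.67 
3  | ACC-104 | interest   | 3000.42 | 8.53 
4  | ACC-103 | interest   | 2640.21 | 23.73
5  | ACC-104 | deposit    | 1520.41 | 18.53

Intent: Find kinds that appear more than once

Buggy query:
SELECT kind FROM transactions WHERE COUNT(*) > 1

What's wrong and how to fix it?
Bug: COUNT(*) is an aggregate and cannot be used in WHERE

Fix: Group first, then use HAVING for the count condition

Corrected query:
SELECT kind FROM transactions GROUP BY kind HAVING COUNT(*) > 1

Result:
kind    
--------
interest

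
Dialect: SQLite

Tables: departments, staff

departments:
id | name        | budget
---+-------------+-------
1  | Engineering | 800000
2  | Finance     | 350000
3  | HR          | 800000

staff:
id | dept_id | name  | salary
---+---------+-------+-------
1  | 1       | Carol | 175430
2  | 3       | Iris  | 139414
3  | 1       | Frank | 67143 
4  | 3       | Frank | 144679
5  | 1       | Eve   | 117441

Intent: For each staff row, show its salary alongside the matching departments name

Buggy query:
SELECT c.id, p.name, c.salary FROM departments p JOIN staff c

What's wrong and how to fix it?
Bug: JOIN with no ON clause produces a cartesian product; every staff row pairs with every departments row

Fix: Add ON c.dept_id = p.id to the JOIN

Corrected query:
SELECT c.id, p.name, c.salary FROM departments p JOIN staff c ON c.dept_id = p.id

Result:
id | name        | salary
---+-------------+-------
1  | Engineering | 175430
2  | HR          | 139414
3  | Engineering | 67143 
4  | HR          | 144679
5  | Engineering | 117441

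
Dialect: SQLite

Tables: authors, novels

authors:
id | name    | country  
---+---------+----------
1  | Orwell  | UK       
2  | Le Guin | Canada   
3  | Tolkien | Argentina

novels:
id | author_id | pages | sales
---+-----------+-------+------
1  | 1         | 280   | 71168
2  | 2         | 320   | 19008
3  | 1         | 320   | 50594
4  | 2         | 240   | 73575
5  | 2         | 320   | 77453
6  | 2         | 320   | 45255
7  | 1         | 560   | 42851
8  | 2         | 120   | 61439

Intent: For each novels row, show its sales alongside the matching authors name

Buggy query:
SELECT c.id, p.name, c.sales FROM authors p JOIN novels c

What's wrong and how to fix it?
Bug: Missing join condition: each novels row is matched to all authors rows instead of just its own

Fix: Add ON c.author_id = p.id to the JOIN

Corrected query:
SELECT c.id, p.name, c.sales FROM authors p JOIN novels c ON c.author_id = p.id

Result:
id | name    | sales
---+---------+------
1  | Orwell  | 71168
2  | Le Guin | 19008
3  | Orwell  | 50594
4  | Le Guin | 73575
5  | Le Guin | 77453
6  | Le Guin | 45255
7  | Orwell  | 42851
8  | Le Guin | 61439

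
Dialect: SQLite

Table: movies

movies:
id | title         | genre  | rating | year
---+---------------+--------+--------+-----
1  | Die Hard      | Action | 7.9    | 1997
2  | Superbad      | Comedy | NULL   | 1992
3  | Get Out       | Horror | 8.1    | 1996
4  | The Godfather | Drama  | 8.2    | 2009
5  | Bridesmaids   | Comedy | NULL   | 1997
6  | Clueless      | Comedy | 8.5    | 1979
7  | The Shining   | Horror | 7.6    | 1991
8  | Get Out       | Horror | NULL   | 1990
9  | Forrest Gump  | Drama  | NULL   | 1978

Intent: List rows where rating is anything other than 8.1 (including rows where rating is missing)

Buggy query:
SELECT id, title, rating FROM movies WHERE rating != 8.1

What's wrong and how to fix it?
Bug: Inequality against NULL is unknown, not true; rows with NULL are dropped

Fix: Add an explicit OR rating IS NULL to include the missing-value rows

Corrected query:
SELECT id, title, rating FROM movies WHERE rating != 8.1 OR rating IS NULL

Result:
id | title         | rating
---+---------------+-------
1  | Die Hard      | 7.9   
2  | Superbad      | NULL  
4  | The Godfather | 8.2   
5  | Bridesmaids   | NULL  
6  | Clueless      | 8.5   
7  | The Shining   | 7.6   
8  | Get Out       | NULL  
9  | Forrest Gump  | NULL  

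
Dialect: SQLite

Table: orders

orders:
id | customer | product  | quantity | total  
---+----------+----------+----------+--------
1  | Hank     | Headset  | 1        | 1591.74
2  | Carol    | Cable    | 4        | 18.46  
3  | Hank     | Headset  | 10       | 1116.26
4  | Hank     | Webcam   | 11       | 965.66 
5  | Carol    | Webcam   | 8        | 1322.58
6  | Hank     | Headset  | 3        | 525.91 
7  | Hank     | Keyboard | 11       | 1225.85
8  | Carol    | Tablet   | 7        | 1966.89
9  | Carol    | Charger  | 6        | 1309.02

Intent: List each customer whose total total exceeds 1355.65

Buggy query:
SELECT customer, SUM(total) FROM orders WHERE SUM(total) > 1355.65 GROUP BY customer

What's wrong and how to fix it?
Bug: WHERE runs before GROUP BY, so aggregates aren't available there

Fix: Move the aggregate condition to a HAVING clause

Corrected query:
SELECT customer, SUM(total) FROM orders GROUP BY customer HAVING SUM(total) > 1355.65

Result:
customer | SUM(total)
---------+-----------
Carol    | 4616.95   
Hank     | 5425.42   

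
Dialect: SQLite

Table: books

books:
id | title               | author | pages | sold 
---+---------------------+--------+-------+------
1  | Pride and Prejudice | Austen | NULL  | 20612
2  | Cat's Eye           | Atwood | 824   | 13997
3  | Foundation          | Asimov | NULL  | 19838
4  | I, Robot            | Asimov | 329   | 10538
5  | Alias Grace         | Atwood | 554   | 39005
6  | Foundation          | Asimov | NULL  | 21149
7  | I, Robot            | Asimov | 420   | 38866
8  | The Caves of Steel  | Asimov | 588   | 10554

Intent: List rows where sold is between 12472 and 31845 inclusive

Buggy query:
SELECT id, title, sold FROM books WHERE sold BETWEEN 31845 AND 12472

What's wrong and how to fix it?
Bug: The bounds are reversed; BETWEEN a AND b requires a <= b to match anything

Fix: Write BETWEEN 12472 AND 31845

Corrected query:
SELECT id, title, sold FROM books WHERE sold BETWEEN 12472 AND 31845

Result:
id | title               | sold 
---+---------------------+------
1  | Pride and Prejudice | 20612
2  | Cat's Eye           | 13997
3  | Foundation          | 19838
6  | Foundation          | 21149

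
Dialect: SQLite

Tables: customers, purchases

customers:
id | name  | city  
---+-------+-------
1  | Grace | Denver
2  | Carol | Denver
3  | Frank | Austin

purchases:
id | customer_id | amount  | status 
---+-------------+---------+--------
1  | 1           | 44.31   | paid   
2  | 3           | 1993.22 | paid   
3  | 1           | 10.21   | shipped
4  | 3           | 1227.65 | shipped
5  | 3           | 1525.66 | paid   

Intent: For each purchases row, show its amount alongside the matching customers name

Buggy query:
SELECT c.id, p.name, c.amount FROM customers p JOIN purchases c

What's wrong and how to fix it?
Bug: Missing join condition: each purchases row is matched to all customers rows instead of just its own

Fix: Specify the join condition linking the foreign key to the parent id

Corrected query:
SELECT c.id, p.name, c.amount FROM customers p JOIN purchases c ON c.customer_id = p.id

Result:
id | name  | amount 
---+-------+--------
1  | Grace | 44.31  
2  | Frank | 1993.22
3  | Grace | 10.21  
4  | Frank | 1227.65
5  | Frank | 1525.66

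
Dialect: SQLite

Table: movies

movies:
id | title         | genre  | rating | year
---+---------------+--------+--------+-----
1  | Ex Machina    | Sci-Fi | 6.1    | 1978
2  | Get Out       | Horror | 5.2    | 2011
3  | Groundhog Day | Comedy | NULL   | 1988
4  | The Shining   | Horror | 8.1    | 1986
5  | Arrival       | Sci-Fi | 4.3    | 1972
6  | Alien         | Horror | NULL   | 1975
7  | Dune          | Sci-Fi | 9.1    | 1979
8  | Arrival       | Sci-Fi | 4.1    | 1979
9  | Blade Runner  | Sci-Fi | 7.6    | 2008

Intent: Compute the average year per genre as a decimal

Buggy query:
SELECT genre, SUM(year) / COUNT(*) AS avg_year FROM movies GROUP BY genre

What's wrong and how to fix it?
Bug: SUM(year) and COUNT(*) are both integers; the division truncates the fractional part

Fix: Cast one side to REAL so the division keeps the fractional part

Corrected query:
SELECT genre, SUM(year) * 1.0 / COUNT(*) AS avg_year FROM movies GROUP BY genre

Result:
genre  | avg_year   
-------+------------
Comedy | 1988       
Horror | 1990.666667
Sci-Fi | 1983.2     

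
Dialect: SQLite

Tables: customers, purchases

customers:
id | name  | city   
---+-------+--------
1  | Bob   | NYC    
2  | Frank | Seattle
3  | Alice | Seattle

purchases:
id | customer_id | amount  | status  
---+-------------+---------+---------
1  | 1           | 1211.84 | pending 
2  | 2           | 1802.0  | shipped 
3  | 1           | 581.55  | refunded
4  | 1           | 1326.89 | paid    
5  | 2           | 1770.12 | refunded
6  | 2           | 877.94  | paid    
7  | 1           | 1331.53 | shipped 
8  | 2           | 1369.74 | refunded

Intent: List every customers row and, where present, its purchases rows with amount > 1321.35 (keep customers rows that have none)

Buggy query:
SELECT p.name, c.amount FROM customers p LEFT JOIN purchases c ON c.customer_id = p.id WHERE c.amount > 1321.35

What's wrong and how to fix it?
Bug: A WHERE condition on the right-hand table after LEFT JOIN drops unmatched parents

Fix: Move the right-table condition into the ON clause so unmatched parents are kept

Corrected query:
SELECT p.name, c.amount FROM customers p LEFT JOIN purchases c ON c.customer_id = p.id AND c.amount > 1321.35

Result:
name  | amount 
------+--------
Bob   | 1326.89
Bob   | 1331.53
Frank | 1369.74
Frank | 1770.12
Frank | 1802   
Alice | NULL   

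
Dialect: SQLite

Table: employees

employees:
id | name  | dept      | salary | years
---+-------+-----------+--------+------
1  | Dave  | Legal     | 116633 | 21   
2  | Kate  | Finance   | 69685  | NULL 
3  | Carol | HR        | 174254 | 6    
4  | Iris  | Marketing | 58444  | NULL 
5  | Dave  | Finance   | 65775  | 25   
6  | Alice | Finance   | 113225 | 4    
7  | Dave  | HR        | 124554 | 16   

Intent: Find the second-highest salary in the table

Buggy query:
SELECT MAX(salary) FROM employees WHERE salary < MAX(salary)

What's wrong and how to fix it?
Bug: MAX(salary) on the right of the comparison is an aggregate-in-WHERE error

Fix: Put the inner MAX in a scalar subquery

Corrected query:
SELECT MAX(salary) FROM employees WHERE salary < (SELECT MAX(salary) FROM employees)

Result:
MAX(salary)
-----------
124554     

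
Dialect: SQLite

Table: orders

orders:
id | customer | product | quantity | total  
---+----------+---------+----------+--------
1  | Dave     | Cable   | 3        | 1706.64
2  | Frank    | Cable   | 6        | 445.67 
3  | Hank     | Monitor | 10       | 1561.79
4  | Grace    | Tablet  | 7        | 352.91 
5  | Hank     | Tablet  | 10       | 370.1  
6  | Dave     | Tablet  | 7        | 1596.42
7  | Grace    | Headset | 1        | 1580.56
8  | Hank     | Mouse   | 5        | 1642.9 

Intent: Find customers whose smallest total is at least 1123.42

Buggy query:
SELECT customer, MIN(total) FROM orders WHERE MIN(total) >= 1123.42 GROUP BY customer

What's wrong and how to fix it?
Bug: Aggregates like MIN are computed per group after WHERE runs

Fix: Use HAVING for the per-group MIN condition

Corrected query:
SELECT customer, MIN(total) FROM orders GROUP BY customer HAVING MIN(total) >= 1123.42

Result:
customer | MIN(total)
---------+-----------
Dave     | 1596.42   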